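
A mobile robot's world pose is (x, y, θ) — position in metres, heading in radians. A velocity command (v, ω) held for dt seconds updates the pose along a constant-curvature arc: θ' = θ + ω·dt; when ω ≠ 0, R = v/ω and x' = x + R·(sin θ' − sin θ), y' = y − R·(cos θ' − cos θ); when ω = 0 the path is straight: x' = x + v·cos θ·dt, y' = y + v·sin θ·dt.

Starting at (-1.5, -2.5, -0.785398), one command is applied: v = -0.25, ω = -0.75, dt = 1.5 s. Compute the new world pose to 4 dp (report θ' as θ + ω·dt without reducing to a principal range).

θ' = -0.7854 + -0.75·1.5 = -1.9104
R = v/ω = -0.25/-0.75 = 0.3333
x' = -1.5 + 0.3333·(sin -1.9104 − sin -0.7854) = -1.5786
y' = -2.5 − 0.3333·(cos -1.9104 − cos -0.7854) = -2.1533

(-1.5786, -2.1533, -1.9104)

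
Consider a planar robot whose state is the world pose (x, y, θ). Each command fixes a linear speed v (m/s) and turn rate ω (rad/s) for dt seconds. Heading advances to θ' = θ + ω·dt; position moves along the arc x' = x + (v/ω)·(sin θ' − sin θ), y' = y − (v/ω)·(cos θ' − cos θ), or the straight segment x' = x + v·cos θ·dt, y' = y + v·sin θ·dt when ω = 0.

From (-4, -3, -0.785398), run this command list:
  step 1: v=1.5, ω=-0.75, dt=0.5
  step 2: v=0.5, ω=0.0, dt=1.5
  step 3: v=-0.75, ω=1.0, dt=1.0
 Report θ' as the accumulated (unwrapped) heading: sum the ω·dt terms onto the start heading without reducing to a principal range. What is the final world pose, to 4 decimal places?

(-3.8490, -3.8628, -0.1604)

step 1: θ'=-1.1604 (R=-2.0000) → pose (-3.5803, -3.6163, -1.1604)
step 2: θ'=-1.1604 (straight) → pose (-3.2811, -4.3040, -1.1604)
step 3: θ'=-0.1604 (R=-0.7500) → pose (-3.8490, -3.8628, -0.1604)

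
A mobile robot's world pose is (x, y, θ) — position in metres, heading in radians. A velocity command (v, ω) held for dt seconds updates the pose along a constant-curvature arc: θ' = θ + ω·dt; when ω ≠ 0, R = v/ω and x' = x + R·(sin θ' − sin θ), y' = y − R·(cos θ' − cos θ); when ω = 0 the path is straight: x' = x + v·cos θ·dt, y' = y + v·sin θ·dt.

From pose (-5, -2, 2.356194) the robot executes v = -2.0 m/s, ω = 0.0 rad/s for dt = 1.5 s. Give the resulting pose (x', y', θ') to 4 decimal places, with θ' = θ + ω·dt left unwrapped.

θ' = 2.3562 + 0.0·1.5 = 2.3562
ω = 0 → straight: x' = -5 + -2.0·cos(2.3562)·1.5 = -2.8787
y' = -2 + -2.0·sin(2.3562)·1.5 = -4.1213

(-2.8787, -4.1213, 2.3562)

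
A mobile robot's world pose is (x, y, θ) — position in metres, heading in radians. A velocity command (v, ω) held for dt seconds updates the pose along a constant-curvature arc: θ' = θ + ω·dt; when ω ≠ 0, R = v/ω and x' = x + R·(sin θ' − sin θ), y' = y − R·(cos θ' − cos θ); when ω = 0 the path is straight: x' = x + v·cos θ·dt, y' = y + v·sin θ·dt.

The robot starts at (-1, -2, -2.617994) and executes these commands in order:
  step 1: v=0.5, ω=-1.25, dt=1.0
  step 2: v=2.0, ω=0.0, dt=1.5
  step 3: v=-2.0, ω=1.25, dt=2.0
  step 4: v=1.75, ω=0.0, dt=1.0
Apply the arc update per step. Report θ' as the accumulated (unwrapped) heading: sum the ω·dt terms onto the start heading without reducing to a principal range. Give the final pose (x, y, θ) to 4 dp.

(-0.7260, -0.1558, -1.3680)

step 1: θ'=-3.8680 (R=-0.4000) → pose (-1.4657, -1.9526, -3.8680)
step 2: θ'=-3.8680 (straight) → pose (-3.7084, 0.0399, -3.8680)
step 3: θ'=-1.3680 (R=-1.6000) → pose (-1.0785, 1.5583, -1.3680)
step 4: θ'=-1.3680 (straight) → pose (-0.7260, -0.1558, -1.3680)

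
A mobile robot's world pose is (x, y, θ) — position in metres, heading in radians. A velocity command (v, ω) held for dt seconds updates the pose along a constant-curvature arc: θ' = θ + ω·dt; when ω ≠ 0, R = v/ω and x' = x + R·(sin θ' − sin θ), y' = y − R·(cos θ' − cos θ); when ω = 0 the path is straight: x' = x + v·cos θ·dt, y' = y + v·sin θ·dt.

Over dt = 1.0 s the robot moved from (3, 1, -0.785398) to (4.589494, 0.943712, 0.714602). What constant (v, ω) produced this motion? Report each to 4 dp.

v = 1.7500, ω = 1.5000

Δθ = 0.714602 − -0.785398 = 1.500000
ω = Δθ/dt = 1.500000/1.0 = 1.5000
R = Δx/(sin θ' − sin θ) = 1.1667
v = R·ω = 1.1667·1.5000 = 1.7500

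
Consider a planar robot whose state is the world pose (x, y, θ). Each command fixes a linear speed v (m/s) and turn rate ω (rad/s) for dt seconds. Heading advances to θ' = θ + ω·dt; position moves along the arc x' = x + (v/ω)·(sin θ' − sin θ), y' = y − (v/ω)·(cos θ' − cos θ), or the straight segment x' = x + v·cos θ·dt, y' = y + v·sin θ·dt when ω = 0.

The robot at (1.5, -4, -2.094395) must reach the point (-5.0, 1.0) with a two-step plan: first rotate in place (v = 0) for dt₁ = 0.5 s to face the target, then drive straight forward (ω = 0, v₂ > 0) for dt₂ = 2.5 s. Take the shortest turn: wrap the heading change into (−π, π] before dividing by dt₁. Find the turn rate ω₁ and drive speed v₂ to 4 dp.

heading to target = atan2(1−-4, -5−1.5) = 2.4859
Δθ = wrap(2.4859 − -2.0944) = -1.7029; ω₁ = Δθ/dt₁ = -3.4058
distance = √((-5−1.5)² + (1−-4)²) = 8.2006; v₂ = distance/dt₂ = 3.2802

ω₁ = -3.4058, v₂ = 3.2802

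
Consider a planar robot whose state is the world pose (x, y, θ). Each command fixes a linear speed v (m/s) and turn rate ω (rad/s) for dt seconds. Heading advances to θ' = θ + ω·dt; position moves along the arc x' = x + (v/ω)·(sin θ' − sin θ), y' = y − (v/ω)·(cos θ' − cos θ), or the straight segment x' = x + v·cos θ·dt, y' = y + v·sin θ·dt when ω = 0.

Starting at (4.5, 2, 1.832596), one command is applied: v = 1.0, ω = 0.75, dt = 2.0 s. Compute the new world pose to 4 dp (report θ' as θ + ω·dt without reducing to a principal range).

θ' = 1.8326 + 0.75·2.0 = 3.3326
R = v/ω = 1.0/0.75 = 1.3333
x' = 4.5 + 1.3333·(sin 3.3326 − sin 1.8326) = 2.9590
y' = 2 − 1.3333·(cos 3.3326 − cos 1.8326) = 2.9640

(2.9590, 2.9640, 3.3326)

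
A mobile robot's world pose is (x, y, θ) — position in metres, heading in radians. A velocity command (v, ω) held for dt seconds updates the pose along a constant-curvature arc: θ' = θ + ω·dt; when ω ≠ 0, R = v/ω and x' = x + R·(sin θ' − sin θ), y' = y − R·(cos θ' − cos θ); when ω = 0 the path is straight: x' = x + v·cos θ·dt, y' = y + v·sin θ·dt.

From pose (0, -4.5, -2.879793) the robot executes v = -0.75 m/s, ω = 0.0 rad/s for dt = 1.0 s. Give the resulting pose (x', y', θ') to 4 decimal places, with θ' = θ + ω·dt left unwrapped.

(0.7244, -4.3059, -2.8798)

θ' = -2.8798 + 0.0·1.0 = -2.8798
ω = 0 → straight: x' = 0 + -0.75·cos(-2.8798)·1.0 = 0.7244
y' = -4.5 + -0.75·sin(-2.8798)·1.0 = -4.3059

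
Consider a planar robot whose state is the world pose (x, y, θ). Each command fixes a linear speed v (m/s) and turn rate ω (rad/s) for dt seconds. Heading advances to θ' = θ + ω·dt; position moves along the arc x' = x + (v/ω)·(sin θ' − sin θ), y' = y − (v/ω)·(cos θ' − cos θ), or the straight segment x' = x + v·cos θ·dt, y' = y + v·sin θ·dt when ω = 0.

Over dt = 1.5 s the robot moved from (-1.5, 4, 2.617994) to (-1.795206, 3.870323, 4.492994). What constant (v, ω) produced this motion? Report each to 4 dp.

v = 0.2500, ω = 1.2500

Δθ = 4.492994 − 2.617994 = 1.875000
ω = Δθ/dt = 1.875000/1.5 = 1.2500
R = Δx/(sin θ' − sin θ) = 0.2000
v = R·ω = 0.2000·1.2500 = 0.2500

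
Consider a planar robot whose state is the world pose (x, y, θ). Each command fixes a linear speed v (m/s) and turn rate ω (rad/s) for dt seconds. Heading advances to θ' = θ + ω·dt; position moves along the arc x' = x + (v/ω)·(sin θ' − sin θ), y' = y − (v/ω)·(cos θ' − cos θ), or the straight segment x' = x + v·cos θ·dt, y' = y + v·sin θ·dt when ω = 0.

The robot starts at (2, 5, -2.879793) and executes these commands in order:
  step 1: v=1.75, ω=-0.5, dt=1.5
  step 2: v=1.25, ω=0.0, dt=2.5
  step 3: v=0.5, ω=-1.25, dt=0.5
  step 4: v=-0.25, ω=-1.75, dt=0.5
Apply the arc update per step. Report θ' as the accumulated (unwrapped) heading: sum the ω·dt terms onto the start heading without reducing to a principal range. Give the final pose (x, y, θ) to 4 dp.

step 1: θ'=-3.6298 (R=-3.5000) → pose (-0.5475, 5.2896, -3.6298)
step 2: θ'=-3.6298 (straight) → pose (-3.3074, 6.7554, -3.6298)
step 3: θ'=-4.2548 (R=-0.4000) → pose (-3.4787, 6.9319, -4.2548)
step 4: θ'=-5.1298 (R=0.1429) → pose (-3.4762, 6.8109, -5.1298)

(-3.4762, 6.8109, -5.1298)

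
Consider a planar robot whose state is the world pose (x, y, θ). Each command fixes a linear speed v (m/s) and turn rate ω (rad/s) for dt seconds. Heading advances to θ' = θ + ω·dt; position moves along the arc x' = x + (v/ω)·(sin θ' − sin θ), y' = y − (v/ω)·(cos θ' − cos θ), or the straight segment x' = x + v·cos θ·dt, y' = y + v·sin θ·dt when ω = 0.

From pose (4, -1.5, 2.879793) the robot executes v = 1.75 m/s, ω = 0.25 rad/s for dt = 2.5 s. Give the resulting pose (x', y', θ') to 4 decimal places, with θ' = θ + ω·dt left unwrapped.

θ' = 2.8798 + 0.25·2.5 = 3.5048
R = v/ω = 1.75/0.25 = 7.0000
x' = 4 + 7.0000·(sin 3.5048 − sin 2.8798) = -0.2986
y' = -1.5 − 7.0000·(cos 3.5048 − cos 2.8798) = -1.7181

(-0.2986, -1.7181, 3.5048)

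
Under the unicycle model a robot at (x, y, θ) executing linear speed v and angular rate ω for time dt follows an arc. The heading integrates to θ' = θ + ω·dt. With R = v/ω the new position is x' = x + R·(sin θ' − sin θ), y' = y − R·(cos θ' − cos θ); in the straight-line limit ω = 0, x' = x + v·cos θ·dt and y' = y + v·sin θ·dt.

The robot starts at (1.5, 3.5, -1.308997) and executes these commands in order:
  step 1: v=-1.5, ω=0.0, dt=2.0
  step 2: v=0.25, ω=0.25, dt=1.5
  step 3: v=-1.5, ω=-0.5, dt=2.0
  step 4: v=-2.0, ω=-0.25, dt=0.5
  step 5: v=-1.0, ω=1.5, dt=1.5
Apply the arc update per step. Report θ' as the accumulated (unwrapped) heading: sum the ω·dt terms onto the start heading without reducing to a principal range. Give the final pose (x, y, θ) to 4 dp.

step 1: θ'=-1.3090 (straight) → pose (0.7235, 6.3978, -1.3090)
step 2: θ'=-0.9340 (R=1.0000) → pose (0.8855, 6.0620, -0.9340)
step 3: θ'=-1.9340 (R=3.0000) → pose (0.4932, 8.9117, -1.9340)
step 4: θ'=-2.0590 (R=8.0000) → pose (0.9059, 9.8218, -2.0590)
step 5: θ'=0.1910 (R=-0.6667) → pose (0.1905, 10.7890, 0.1910)

(0.1905, 10.7890, 0.1910)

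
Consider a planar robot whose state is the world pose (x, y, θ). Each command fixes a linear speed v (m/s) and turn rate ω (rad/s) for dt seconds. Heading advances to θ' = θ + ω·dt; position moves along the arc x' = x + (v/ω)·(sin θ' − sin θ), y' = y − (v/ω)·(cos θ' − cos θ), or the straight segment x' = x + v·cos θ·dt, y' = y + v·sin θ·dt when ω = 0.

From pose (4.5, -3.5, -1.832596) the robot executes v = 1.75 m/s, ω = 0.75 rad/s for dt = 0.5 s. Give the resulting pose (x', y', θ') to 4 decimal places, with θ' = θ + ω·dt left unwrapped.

(4.4354, -4.3675, -1.4576)

θ' = -1.8326 + 0.75·0.5 = -1.4576
R = v/ω = 1.75/0.75 = 2.3333
x' = 4.5 + 2.3333·(sin -1.4576 − sin -1.8326) = 4.4354
y' = -3.5 − 2.3333·(cos -1.4576 − cos -1.8326) = -4.3675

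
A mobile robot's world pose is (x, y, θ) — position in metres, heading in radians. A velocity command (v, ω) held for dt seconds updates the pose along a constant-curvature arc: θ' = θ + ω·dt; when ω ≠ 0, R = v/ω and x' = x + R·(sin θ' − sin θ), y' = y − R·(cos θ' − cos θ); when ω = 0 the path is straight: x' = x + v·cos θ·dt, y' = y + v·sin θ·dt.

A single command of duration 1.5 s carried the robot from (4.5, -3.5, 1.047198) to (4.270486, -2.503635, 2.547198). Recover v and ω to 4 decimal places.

v = 0.7500, ω = 1.0000

Δθ = 2.547198 − 1.047198 = 1.500000
ω = Δθ/dt = 1.500000/1.5 = 1.0000
R = −Δy/(cos θ' − cos θ) = 0.7500
v = R·ω = 0.7500·1.0000 = 0.7500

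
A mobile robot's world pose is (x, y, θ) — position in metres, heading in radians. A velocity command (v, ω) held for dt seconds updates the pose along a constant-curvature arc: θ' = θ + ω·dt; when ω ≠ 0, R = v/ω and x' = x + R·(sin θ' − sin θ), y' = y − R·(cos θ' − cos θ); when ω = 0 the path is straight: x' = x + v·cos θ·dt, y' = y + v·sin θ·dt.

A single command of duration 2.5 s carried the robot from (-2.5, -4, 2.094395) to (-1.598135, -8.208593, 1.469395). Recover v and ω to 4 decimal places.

Δθ = 1.469395 − 2.094395 = -0.625000
ω = Δθ/dt = -0.625000/2.5 = -0.2500
R = −Δy/(cos θ' − cos θ) = 7.0000
v = R·ω = 7.0000·-0.2500 = -1.7500

v = -1.7500, ω = -0.2500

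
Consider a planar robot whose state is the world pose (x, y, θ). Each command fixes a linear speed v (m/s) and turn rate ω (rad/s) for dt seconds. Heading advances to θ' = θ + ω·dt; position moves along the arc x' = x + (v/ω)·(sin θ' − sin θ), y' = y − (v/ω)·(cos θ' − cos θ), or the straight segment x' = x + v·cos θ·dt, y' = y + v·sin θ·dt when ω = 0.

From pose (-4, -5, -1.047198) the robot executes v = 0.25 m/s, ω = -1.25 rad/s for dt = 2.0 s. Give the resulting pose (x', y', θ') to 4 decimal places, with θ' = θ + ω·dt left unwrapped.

θ' = -1.0472 + -1.25·2.0 = -3.5472
R = v/ω = 0.25/-1.25 = -0.2000
x' = -4 + -0.2000·(sin -3.5472 − sin -1.0472) = -4.2521
y' = -5 − -0.2000·(cos -3.5472 − cos -1.0472) = -5.2838

(-4.2521, -5.2838, -3.5472)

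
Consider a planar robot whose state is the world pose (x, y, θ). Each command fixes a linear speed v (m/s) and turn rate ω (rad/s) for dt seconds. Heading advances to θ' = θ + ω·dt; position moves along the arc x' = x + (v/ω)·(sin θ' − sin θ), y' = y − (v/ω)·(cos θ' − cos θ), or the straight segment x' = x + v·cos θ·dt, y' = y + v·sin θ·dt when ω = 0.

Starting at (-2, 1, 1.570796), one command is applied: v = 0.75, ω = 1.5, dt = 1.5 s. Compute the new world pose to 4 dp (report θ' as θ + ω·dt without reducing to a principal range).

θ' = 1.5708 + 1.5·1.5 = 3.8208
R = v/ω = 0.75/1.5 = 0.5000
x' = -2 + 0.5000·(sin 3.8208 − sin 1.5708) = -2.8141
y' = 1 − 0.5000·(cos 3.8208 − cos 1.5708) = 1.3890

(-2.8141, 1.3890, 3.8208)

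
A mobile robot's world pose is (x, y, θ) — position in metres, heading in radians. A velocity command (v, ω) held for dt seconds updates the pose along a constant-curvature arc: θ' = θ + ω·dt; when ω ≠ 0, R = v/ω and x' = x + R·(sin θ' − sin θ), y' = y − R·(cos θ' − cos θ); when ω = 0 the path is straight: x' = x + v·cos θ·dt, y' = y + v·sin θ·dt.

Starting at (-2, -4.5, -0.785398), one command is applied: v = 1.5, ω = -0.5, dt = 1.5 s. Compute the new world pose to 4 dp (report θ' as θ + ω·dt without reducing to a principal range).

θ' = -0.7854 + -0.5·1.5 = -1.5354
R = v/ω = 1.5/-0.5 = -3.0000
x' = -2 + -3.0000·(sin -1.5354 − sin -0.7854) = -1.1232
y' = -4.5 − -3.0000·(cos -1.5354 − cos -0.7854) = -6.5151

(-1.1232, -6.5151, -1.5354)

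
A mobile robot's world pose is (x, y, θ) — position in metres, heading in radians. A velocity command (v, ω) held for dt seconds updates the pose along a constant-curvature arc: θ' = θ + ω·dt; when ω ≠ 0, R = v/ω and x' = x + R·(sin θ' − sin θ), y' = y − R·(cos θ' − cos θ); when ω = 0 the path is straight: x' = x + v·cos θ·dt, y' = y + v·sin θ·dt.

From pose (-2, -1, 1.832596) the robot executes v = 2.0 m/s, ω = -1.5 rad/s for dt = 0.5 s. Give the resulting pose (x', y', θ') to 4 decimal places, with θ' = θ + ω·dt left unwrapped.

(-1.8897, -0.0295, 1.0826)

θ' = 1.8326 + -1.5·0.5 = 1.0826
R = v/ω = 2.0/-1.5 = -1.3333
x' = -2 + -1.3333·(sin 1.0826 − sin 1.8326) = -1.8897
y' = -1 − -1.3333·(cos 1.0826 − cos 1.8326) = -0.0295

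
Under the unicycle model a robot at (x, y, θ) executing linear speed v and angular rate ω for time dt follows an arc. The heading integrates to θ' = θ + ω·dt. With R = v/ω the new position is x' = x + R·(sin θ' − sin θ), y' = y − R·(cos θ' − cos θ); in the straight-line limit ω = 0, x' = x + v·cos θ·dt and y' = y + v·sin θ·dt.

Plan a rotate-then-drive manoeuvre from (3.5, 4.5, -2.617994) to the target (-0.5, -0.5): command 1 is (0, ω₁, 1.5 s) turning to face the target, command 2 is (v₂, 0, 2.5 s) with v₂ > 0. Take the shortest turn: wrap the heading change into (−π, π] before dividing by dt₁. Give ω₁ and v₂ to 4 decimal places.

ω₁ = 0.2483, v₂ = 2.5612

heading to target = atan2(-0.5−4.5, -0.5−3.5) = -2.2455
Δθ = wrap(-2.2455 − -2.6180) = 0.3725; ω₁ = Δθ/dt₁ = 0.2483
distance = √((-0.5−3.5)² + (-0.5−4.5)²) = 6.4031; v₂ = distance/dt₂ = 2.5612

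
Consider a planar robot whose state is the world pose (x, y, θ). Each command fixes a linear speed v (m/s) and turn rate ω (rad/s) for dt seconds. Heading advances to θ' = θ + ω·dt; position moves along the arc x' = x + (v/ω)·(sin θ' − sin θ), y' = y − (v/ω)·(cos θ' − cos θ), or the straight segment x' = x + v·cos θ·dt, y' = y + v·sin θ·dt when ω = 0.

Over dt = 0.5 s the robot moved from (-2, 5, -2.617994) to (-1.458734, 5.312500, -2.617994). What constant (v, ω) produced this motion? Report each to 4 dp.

Δθ = -2.617994 − -2.617994 = 0.000000
ω = Δθ/dt = 0.000000/0.5 = 0.0000
ω = 0 → v = (Δx·cos θ + Δy·sin θ)/dt = -1.2500

v = -1.2500, ω = 0.0000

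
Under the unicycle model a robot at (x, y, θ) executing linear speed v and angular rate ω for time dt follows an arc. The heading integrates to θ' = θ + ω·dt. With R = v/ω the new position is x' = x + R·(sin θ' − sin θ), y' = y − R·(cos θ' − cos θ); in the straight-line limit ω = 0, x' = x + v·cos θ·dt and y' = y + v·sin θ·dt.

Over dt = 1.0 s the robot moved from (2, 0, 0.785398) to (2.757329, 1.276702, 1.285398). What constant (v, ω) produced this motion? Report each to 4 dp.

v = 1.5000, ω = 0.5000

Δθ = 1.285398 − 0.785398 = 0.500000
ω = Δθ/dt = 0.500000/1.0 = 0.5000
R = −Δy/(cos θ' − cos θ) = 3.0000
v = R·ω = 3.0000·0.5000 = 1.5000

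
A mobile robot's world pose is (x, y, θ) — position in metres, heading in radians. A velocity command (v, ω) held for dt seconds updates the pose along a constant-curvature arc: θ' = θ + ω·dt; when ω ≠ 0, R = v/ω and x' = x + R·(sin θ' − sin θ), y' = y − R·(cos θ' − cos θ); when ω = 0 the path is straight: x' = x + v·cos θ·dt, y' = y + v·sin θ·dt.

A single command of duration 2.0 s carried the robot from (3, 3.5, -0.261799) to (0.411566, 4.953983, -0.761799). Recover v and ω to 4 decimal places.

v = -1.5000, ω = -0.2500

Δθ = -0.761799 − -0.261799 = -0.500000
ω = Δθ/dt = -0.500000/2.0 = -0.2500
R = Δx/(sin θ' − sin θ) = 6.0000
v = R·ω = 6.0000·-0.2500 = -1.5000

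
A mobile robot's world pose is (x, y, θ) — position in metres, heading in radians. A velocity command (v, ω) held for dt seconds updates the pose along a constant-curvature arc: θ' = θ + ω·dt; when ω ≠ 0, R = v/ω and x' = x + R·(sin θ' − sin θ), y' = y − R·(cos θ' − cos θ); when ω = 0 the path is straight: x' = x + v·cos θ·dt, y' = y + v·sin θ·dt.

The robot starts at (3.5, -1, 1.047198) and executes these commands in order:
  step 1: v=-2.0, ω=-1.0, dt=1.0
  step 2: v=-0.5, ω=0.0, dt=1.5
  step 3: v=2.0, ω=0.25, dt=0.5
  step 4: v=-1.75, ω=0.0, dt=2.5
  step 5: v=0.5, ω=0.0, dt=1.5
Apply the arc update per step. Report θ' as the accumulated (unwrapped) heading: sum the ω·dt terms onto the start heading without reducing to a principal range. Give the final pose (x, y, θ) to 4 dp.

step 1: θ'=0.0472 (R=2.0000) → pose (1.8623, -1.9978, 0.0472)
step 2: θ'=0.0472 (straight) → pose (1.1131, -2.0332, 0.0472)
step 3: θ'=0.1722 (R=8.0000) → pose (2.1065, -1.9238, 0.1722)
step 4: θ'=0.1722 (straight) → pose (-2.2038, -2.6734, 0.1722)
step 5: θ'=0.1722 (straight) → pose (-1.4649, -2.5449, 0.1722)

(-1.4649, -2.5449, 0.1722)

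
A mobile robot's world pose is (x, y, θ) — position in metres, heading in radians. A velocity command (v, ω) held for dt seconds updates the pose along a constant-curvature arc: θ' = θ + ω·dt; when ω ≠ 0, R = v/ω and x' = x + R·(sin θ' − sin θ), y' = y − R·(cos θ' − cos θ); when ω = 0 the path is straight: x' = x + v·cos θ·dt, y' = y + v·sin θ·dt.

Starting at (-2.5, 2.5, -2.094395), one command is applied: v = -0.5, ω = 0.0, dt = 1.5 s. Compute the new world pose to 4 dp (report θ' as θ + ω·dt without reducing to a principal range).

θ' = -2.0944 + 0.0·1.5 = -2.0944
ω = 0 → straight: x' = -2.5 + -0.5·cos(-2.0944)·1.5 = -2.1250
y' = 2.5 + -0.5·sin(-2.0944)·1.5 = 3.1495

(-2.1250, 3.1495, -2.0944)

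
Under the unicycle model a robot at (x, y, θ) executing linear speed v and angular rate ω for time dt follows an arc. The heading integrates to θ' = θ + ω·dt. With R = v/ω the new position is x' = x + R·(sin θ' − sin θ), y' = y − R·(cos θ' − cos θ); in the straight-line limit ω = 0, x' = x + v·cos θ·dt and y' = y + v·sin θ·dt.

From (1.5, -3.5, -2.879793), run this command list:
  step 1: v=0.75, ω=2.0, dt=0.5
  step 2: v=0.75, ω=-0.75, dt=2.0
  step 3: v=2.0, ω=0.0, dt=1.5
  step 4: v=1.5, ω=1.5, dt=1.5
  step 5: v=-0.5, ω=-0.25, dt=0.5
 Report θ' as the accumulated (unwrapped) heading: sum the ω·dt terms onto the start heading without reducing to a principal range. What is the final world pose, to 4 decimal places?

step 1: θ'=-1.8798 (R=0.3750) → pose (1.2398, -3.7482, -1.8798)
step 2: θ'=-3.3798 (R=-1.0000) → pose (0.0512, -4.4158, -3.3798)
step 3: θ'=-3.3798 (straight) → pose (-2.8641, -3.7080, -3.3798)
step 4: θ'=-1.1298 (R=1.0000) → pose (-4.0043, -5.1066, -1.1298)
step 5: θ'=-1.2548 (R=2.0000) → pose (-4.0967, -4.8744, -1.2548)

(-4.0967, -4.8744, -1.2548)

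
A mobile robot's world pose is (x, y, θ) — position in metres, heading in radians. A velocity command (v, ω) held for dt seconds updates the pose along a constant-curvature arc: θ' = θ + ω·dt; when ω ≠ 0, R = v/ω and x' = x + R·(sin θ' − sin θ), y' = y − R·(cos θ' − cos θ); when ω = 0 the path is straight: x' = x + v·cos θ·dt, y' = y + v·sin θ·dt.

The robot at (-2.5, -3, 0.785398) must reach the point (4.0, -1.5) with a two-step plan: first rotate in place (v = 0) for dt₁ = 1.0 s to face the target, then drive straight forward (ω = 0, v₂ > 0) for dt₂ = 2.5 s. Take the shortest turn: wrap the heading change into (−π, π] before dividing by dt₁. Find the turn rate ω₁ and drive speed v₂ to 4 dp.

ω₁ = -0.5586, v₂ = 2.6683

heading to target = atan2(-1.5−-3, 4−-2.5) = 0.2268
Δθ = wrap(0.2268 − 0.7854) = -0.5586; ω₁ = Δθ/dt₁ = -0.5586
distance = √((4−-2.5)² + (-1.5−-3)²) = 6.6708; v₂ = distance/dt₂ = 2.6683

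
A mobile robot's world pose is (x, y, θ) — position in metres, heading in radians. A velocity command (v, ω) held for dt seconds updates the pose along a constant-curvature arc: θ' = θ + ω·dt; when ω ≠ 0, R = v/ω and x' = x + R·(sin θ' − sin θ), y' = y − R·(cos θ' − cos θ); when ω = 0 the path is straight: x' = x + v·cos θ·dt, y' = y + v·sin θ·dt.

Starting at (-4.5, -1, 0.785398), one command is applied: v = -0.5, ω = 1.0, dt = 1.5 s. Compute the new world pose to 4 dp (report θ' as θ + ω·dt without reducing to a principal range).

(-4.5241, -1.6812, 2.2854)

θ' = 0.7854 + 1.0·1.5 = 2.2854
R = v/ω = -0.5/1.0 = -0.5000
x' = -4.5 + -0.5000·(sin 2.2854 − sin 0.7854) = -4.5241
y' = -1 − -0.5000·(cos 2.2854 − cos 0.7854) = -1.6812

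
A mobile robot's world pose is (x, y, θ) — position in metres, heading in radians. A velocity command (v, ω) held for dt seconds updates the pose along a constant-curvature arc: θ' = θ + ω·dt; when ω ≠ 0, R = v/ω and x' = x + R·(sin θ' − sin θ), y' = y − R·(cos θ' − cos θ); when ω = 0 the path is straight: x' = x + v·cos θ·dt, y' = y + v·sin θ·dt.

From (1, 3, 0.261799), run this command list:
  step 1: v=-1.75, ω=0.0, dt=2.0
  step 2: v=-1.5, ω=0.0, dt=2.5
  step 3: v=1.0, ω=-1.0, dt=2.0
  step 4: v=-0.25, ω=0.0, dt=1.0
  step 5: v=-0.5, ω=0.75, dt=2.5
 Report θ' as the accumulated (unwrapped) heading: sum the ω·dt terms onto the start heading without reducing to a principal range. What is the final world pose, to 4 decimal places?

(-5.4647, 1.0090, 0.1368)

step 1: θ'=0.2618 (straight) → pose (-2.3807, 2.0941, 0.2618)
step 2: θ'=0.2618 (straight) → pose (-6.0030, 1.1236, 0.2618)
step 3: θ'=-1.7382 (R=-1.0000) → pose (-4.7581, -0.0090, -1.7382)
step 4: θ'=-1.7382 (straight) → pose (-4.7165, 0.2375, -1.7382)
step 5: θ'=0.1368 (R=-0.6667) → pose (-5.4647, 1.0090, 0.1368)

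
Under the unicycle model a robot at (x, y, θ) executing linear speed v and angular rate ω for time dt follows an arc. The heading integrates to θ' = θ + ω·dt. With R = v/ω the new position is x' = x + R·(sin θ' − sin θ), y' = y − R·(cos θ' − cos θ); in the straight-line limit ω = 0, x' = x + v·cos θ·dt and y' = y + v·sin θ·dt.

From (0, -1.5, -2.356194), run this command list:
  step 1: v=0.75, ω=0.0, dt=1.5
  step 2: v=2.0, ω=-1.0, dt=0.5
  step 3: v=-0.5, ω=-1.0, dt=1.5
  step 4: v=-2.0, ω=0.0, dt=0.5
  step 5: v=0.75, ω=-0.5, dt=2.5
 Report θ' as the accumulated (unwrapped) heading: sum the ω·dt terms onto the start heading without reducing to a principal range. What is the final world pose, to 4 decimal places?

step 1: θ'=-2.3562 (straight) → pose (-0.7955, -2.2955, -2.3562)
step 2: θ'=-2.8562 (R=-2.0000) → pose (-1.6466, -2.8004, -2.8562)
step 3: θ'=-4.3562 (R=0.5000) → pose (-1.0372, -3.1058, -4.3562)
step 4: θ'=-4.3562 (straight) → pose (-0.6885, -4.0430, -4.3562)
step 5: θ'=-5.6062 (R=-1.5000) → pose (-0.2224, -2.3508, -5.6062)

(-0.2224, -2.3508, -5.6062)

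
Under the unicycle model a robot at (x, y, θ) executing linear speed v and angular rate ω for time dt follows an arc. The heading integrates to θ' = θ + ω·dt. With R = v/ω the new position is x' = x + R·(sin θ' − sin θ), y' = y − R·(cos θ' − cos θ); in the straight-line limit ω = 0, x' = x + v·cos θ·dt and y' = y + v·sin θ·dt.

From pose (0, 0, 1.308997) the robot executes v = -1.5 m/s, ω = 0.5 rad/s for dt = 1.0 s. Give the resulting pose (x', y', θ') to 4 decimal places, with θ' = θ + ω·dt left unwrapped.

θ' = 1.3090 + 0.5·1.0 = 1.8090
R = v/ω = -1.5/0.5 = -3.0000
x' = 0 + -3.0000·(sin 1.8090 − sin 1.3090) = -0.0175
y' = 0 − -3.0000·(cos 1.8090 − cos 1.3090) = -1.4843

(-0.0175, -1.4843, 1.8090)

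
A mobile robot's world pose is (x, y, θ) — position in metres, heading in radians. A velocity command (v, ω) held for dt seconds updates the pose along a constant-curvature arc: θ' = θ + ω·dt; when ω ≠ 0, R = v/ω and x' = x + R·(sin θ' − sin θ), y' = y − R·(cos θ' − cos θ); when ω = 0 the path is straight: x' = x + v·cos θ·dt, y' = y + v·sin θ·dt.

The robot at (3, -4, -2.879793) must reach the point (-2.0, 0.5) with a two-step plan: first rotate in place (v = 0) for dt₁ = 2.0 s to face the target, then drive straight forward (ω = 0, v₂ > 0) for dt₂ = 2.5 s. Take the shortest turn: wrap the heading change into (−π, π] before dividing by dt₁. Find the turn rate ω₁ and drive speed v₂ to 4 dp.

ω₁ = -0.4973, v₂ = 2.6907

heading to target = atan2(0.5−-4, -2−3) = 2.4088
Δθ = wrap(2.4088 − -2.8798) = -0.9946; ω₁ = Δθ/dt₁ = -0.4973
distance = √((-2−3)² + (0.5−-4)²) = 6.7268; v₂ = distance/dt₂ = 2.6907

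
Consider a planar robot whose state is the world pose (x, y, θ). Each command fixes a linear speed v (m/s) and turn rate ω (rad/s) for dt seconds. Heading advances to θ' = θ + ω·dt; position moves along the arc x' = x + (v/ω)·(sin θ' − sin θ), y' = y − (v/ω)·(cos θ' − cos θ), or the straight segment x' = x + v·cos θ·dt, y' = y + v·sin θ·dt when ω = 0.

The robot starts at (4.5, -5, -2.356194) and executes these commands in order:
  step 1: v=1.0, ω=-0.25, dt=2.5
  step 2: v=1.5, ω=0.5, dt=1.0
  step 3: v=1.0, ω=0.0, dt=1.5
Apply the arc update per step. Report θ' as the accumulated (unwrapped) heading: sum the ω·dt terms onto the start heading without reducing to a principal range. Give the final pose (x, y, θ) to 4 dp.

step 1: θ'=-2.9812 (R=-4.0000) → pose (2.3104, -6.1202, -2.9812)
step 2: θ'=-2.4812 (R=3.0000) → pose (0.9493, -6.7125, -2.4812)
step 3: θ'=-2.4812 (straight) → pose (-0.2354, -7.6326, -2.4812)

(-0.2354, -7.6326, -2.4812)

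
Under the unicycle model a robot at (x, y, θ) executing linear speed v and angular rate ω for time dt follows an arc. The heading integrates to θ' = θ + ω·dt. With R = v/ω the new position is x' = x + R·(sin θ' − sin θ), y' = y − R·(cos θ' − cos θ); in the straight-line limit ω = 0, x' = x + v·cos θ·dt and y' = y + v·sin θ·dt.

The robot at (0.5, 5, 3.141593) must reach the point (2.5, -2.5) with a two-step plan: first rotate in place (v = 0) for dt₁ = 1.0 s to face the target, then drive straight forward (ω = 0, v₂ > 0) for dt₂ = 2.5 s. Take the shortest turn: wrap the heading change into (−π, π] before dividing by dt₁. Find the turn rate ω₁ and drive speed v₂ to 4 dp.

heading to target = atan2(-2.5−5, 2.5−0.5) = -1.3102
Δθ = wrap(-1.3102 − 3.1416) = 1.8314; ω₁ = Δθ/dt₁ = 1.8314
distance = √((2.5−0.5)² + (-2.5−5)²) = 7.7621; v₂ = distance/dt₂ = 3.1048

ω₁ = 1.8314, v₂ = 3.1048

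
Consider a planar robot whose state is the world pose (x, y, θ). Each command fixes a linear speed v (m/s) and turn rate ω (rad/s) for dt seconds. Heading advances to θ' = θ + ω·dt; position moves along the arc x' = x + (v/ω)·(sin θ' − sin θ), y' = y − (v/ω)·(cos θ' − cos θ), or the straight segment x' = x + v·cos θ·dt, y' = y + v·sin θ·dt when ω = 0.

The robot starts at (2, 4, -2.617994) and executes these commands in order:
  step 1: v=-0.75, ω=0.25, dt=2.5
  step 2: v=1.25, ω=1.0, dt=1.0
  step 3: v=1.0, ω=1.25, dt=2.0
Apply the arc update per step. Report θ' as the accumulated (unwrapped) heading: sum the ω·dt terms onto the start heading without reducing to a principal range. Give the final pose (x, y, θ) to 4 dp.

(4.7982, 4.5598, 1.5070)

step 1: θ'=-1.9930 (R=-3.0000) → pose (3.2366, 5.3688, -1.9930)
step 2: θ'=-0.9930 (R=1.2500) → pose (3.3297, 4.1738, -0.9930)
step 3: θ'=1.5070 (R=0.8000) → pose (4.7982, 4.5598, 1.5070)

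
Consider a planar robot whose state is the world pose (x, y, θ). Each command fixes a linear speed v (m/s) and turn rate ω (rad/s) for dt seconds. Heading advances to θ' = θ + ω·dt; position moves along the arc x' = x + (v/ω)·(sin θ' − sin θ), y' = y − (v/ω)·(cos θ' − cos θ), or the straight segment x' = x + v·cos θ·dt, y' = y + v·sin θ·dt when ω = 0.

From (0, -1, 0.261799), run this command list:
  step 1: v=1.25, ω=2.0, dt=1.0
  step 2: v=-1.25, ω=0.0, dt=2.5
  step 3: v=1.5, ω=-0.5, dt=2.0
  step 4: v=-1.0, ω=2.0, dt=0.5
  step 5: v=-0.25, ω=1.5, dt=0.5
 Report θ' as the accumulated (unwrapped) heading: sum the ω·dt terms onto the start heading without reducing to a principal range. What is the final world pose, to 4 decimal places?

(1.9632, -0.1116, 3.0118)

step 1: θ'=2.2618 (R=0.6250) → pose (0.3199, 0.0020, 2.2618)
step 2: θ'=2.2618 (straight) → pose (2.3115, -2.4061, 2.2618)
step 3: θ'=1.2618 (R=-3.0000) → pose (1.7654, 0.4181, 1.2618)
step 4: θ'=2.2618 (R=-0.5000) → pose (1.8564, -0.0526, 2.2618)
step 5: θ'=3.0118 (R=-0.1667) → pose (1.9632, -0.1116, 3.0118)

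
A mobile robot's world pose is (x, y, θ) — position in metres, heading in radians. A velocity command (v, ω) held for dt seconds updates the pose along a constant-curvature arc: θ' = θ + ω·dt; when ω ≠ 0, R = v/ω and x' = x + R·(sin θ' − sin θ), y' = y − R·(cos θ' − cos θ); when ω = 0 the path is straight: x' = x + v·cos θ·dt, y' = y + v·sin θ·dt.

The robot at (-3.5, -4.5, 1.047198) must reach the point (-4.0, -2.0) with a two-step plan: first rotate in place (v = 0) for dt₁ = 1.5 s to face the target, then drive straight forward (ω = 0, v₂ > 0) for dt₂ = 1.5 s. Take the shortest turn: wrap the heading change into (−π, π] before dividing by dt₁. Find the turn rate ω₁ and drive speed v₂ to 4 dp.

ω₁ = 0.4807, v₂ = 1.6997

heading to target = atan2(-2−-4.5, -4−-3.5) = 1.7682
Δθ = wrap(1.7682 − 1.0472) = 0.7210; ω₁ = Δθ/dt₁ = 0.4807
distance = √((-4−-3.5)² + (-2−-4.5)²) = 2.5495; v₂ = distance/dt₂ = 1.6997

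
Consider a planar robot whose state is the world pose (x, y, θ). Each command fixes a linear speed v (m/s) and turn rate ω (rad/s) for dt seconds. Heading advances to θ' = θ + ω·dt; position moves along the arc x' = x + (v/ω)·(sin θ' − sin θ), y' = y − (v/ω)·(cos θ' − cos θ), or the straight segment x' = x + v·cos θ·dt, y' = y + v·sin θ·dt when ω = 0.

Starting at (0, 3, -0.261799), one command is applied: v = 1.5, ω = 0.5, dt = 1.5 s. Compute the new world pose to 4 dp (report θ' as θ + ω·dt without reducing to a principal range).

θ' = -0.2618 + 0.5·1.5 = 0.4882
R = v/ω = 1.5/0.5 = 3.0000
x' = 0 + 3.0000·(sin 0.4882 − sin -0.2618) = 2.1836
y' = 3 − 3.0000·(cos 0.4882 − cos -0.2618) = 3.2482

(2.1836, 3.2482, 0.4882)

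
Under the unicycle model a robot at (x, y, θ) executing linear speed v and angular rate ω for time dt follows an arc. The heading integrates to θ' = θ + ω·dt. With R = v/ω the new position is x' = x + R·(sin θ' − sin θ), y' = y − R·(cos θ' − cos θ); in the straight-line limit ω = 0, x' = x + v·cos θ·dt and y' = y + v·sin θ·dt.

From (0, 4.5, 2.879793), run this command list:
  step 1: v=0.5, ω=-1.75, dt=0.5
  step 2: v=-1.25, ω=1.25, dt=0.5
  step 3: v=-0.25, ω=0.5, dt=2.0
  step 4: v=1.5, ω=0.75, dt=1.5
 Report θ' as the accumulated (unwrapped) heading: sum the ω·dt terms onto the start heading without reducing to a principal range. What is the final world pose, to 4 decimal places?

step 1: θ'=2.0048 (R=-0.2857) → pose (-0.1853, 4.6558, 2.0048)
step 2: θ'=2.6298 (R=-1.0000) → pose (0.2323, 4.2045, 2.6298)
step 3: θ'=3.6298 (R=-0.5000) → pose (0.7117, 4.1988, 3.6298)
step 4: θ'=4.7548 (R=2.0000) → pose (-0.3485, 2.3477, 4.7548)

(-0.3485, 2.3477, 4.7548)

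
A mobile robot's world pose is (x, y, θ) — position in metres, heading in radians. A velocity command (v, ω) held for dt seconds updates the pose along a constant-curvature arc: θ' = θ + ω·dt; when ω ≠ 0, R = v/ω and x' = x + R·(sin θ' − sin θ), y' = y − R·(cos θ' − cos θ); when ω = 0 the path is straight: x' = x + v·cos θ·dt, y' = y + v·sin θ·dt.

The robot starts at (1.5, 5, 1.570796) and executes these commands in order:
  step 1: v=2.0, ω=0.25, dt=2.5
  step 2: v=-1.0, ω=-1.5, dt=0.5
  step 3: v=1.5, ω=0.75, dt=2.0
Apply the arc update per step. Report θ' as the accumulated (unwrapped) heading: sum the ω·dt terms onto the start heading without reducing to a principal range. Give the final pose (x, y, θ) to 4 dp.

(-1.4868, 11.4187, 2.9458)

step 1: θ'=2.1958 (R=8.0000) → pose (-0.0123, 9.6808, 2.1958)
step 2: θ'=1.4458 (R=0.6667) → pose (0.1085, 9.2076, 1.4458)
step 3: θ'=2.9458 (R=2.0000) → pose (-1.4868, 11.4187, 2.9458)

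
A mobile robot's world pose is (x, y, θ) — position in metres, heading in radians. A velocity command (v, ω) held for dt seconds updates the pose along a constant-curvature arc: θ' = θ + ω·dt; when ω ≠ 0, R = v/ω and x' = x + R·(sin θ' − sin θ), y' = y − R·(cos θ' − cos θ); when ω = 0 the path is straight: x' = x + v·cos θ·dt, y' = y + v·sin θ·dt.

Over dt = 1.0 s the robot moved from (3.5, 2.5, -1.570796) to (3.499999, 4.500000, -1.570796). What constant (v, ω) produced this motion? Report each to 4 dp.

Δθ = -1.570796 − -1.570796 = 0.000000
ω = Δθ/dt = 0.000000/1.0 = 0.0000
ω = 0 → v = (Δx·cos θ + Δy·sin θ)/dt = -2.0000

v = -2.0000, ω = 0.0000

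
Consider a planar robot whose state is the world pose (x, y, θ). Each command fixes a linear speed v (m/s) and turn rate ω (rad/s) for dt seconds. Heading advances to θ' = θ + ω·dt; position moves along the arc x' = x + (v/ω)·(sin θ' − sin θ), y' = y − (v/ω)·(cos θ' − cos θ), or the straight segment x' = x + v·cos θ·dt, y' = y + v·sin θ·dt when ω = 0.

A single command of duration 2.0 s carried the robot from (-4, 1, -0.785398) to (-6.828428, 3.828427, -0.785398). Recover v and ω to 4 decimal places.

v = -2.0000, ω = 0.0000

Δθ = -0.785398 − -0.785398 = 0.000000
ω = Δθ/dt = 0.000000/2.0 = 0.0000
ω = 0 → v = (Δx·cos θ + Δy·sin θ)/dt = -2.0000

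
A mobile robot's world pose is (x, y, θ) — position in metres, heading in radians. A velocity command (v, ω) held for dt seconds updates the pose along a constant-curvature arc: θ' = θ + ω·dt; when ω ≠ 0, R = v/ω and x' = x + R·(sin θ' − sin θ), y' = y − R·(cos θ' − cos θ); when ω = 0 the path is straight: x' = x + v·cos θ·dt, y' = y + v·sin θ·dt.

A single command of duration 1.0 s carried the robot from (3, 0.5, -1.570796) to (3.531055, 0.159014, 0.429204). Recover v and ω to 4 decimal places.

Δθ = 0.429204 − -1.570796 = 2.000000
ω = Δθ/dt = 2.000000/1.0 = 2.0000
R = Δx/(sin θ' − sin θ) = 0.3750
v = R·ω = 0.3750·2.0000 = 0.7500

v = 0.7500, ω = 2.0000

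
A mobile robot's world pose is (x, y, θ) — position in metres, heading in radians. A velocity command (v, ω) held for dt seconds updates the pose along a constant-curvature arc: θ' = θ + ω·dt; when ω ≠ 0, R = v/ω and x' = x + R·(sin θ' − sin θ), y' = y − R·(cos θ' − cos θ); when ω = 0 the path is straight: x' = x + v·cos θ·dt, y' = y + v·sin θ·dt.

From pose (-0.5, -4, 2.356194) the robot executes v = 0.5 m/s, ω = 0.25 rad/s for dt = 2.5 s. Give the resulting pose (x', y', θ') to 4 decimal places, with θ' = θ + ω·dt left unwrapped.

θ' = 2.3562 + 0.25·2.5 = 2.9812
R = v/ω = 0.5/0.25 = 2.0000
x' = -0.5 + 2.0000·(sin 2.9812 − sin 2.3562) = -1.5948
y' = -4 − 2.0000·(cos 2.9812 − cos 2.3562) = -3.4399

(-1.5948, -3.4399, 2.9812)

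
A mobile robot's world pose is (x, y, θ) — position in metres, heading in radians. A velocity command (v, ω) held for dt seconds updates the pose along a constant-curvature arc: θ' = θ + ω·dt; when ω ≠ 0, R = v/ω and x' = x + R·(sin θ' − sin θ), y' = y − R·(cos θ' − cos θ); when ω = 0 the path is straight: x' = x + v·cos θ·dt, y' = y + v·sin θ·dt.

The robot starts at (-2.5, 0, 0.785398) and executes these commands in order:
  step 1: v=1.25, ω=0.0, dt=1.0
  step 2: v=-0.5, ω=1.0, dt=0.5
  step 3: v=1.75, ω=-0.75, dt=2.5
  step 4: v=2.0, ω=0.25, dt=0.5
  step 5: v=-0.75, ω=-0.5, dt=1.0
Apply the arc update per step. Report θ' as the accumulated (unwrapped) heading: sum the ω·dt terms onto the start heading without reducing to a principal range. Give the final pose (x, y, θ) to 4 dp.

step 1: θ'=0.7854 (straight) → pose (-1.6161, 0.8839, 0.7854)
step 2: θ'=1.2854 (R=-0.5000) → pose (-1.7423, 0.6711, 1.2854)
step 3: θ'=-0.5896 (R=-2.3333) → pose (1.7940, 1.9536, -0.5896)
step 4: θ'=-0.4646 (R=8.0000) → pose (2.6577, 1.4508, -0.4646)
step 5: θ'=-0.9646 (R=1.5000) → pose (2.0971, 1.9372, -0.9646)

(2.0971, 1.9372, -0.9646)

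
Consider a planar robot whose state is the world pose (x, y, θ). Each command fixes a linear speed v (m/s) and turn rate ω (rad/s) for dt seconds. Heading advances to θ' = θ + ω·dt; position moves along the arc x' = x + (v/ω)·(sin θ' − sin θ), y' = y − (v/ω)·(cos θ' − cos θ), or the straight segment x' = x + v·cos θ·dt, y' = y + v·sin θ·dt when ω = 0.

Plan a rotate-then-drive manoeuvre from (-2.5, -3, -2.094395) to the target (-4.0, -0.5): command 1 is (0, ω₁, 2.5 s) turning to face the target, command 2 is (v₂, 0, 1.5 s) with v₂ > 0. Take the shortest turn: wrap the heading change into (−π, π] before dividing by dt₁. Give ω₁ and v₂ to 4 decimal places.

heading to target = atan2(-0.5−-3, -4−-2.5) = 2.1112
Δθ = wrap(2.1112 − -2.0944) = -2.0776; ω₁ = Δθ/dt₁ = -0.8310
distance = √((-4−-2.5)² + (-0.5−-3)²) = 2.9155; v₂ = distance/dt₂ = 1.9437

ω₁ = -0.8310, v₂ = 1.9437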